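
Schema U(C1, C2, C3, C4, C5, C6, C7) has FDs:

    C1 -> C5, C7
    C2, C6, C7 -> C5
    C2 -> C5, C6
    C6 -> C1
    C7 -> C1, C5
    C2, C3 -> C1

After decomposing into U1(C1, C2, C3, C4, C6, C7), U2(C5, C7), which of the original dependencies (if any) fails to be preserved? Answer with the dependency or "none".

C1 → C5, C7: restricted closure across fragments reaches C5, C7.
C2, C6, C7 → C5: restricted closure across fragments reaches C5.
C2 → C5, C6: restricted closure across fragments reaches C5, C6.
C6 → C1 lies within U1.
C7 → C1, C5: restricted closure across fragments reaches C1, C5.
C2, C3 → C1 lies within U1.
Every dependency is enforceable on the fragments, so the decomposition is dependency-preserving.

none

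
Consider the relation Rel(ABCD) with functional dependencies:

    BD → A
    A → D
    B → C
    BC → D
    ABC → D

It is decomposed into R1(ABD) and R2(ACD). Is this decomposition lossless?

No

Common attributes: R1 ∩ R2 = {AD}.
No dependency enlarges {AD}, so (AD)⁺ = {AD}.
The closure contains neither all of R1 = {ABD} nor all of R2 = {ACD}, so the common attributes are not a superkey of either fragment. The join is lossy.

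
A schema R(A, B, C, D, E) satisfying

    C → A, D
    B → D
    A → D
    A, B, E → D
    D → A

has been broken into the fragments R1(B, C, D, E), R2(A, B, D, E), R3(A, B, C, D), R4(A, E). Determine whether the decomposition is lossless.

Chase test. Columns are A, B, C, D, E; row i has aⱼ where attribute j ∈ Ri, else bᵢⱼ.
Initial tableau (one row per fragment):
  row 1: b11 a2 a3 a4 a5
  row 2: a1 a2 b23 a4 a5
  row 3: a1 a2 a3 a4 b35
  row 4: a1 b42 b43 b44 a5
Rows 1 and 3 agree on C; apply C→A, D and equate their A, D entries.
Rows 1 and 4 agree on A; apply A→D and equate their D entries.
Row 1 is now all distinguished symbols — the join is lossless.

Yes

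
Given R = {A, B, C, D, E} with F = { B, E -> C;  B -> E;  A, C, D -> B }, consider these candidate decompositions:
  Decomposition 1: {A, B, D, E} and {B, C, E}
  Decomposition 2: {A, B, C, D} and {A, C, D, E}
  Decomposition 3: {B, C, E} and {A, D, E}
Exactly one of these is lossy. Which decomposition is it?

Decomposition 1: common = {B, E}, closure = {B, C, E} → lossless.
Decomposition 2: common = {A, C, D}, closure = {A, B, C, D, E} → lossless.
Decomposition 3: common = {E}, closure = {E} → lossy.

Decomposition 3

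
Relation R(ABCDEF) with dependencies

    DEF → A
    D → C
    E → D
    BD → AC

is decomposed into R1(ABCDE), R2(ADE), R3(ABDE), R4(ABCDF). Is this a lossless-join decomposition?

No

Chase test. Columns are ABCDEF; row i has aⱼ where attribute j ∈ Ri, else bᵢⱼ.
Initial tableau (one row per fragment):
  row 1: a1 a2 a3 a4 a5 b16
  row 2: a1 b22 b23 a4 a5 b26
  row 3: a1 a2 b33 a4 a5 b36
  row 4: a1 a2 a3 a4 b45 a6
Rows 1 and 2 agree on D; apply D→C and equate their C entries.
Rows 1 and 3 agree on D; apply D→C and equate their C entries.
No row becomes fully distinguished — the join is lossy.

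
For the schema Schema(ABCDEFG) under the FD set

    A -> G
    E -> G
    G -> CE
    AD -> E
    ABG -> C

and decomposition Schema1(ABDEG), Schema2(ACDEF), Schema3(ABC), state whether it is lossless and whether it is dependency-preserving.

lossy but dependency-preserving

Lossless test (chase): Rows 1 and 2 agree on A; apply A→G and equate their G entries. Rows 1 and 3 agree on A; apply A→G and equate their G entries. Rows 1 and 2 agree on G; apply G→CE and equate their CE entries. Rows 1 and 3 agree on G; apply G→CE and equate their CE entries. No row becomes fully distinguished — the join is lossy.
Dependency preservation: G → CE; ABG → C are not contained in any single fragment, but the restricted closure of each left-hand side across the fragments still reaches the right-hand side; the remaining FDs each lie inside some fragment. All dependencies are preserved.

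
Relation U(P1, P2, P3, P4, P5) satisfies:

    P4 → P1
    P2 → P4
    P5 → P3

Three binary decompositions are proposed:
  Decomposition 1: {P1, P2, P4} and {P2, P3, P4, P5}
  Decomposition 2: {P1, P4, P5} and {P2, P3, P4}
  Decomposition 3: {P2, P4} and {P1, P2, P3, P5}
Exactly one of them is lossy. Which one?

Decomposition 1: common = {P2, P4}, closure = {P1, P2, P4} → lossless.
Decomposition 2: common = {P4}, closure = {P1, P4} → lossy.
Decomposition 3: common = {P2}, closure = {P1, P2, P4} → lossless.

Decomposition 2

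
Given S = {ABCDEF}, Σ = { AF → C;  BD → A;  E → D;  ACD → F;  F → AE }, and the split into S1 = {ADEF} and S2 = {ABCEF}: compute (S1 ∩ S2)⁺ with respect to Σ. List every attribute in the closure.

S1 ∩ S2 = {AEF}.
AF → C applies, adding C
E → D applies, adding D
Closure: {ACDEF}.

ACDEF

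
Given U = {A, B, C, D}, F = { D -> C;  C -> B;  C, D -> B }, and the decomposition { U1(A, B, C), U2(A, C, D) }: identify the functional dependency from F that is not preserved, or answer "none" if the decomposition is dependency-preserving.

D → C lies within U2.
C → B lies within U1.
C, D → B: restricted closure across fragments reaches B.
Every dependency is enforceable on the fragments, so the decomposition is dependency-preserving.

none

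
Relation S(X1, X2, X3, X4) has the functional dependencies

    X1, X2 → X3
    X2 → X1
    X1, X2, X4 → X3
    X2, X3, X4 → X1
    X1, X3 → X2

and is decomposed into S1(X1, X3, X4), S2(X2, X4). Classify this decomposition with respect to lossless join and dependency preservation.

lossy and not dependency-preserving

Lossless test: (X4)⁺ = {X4}, which is a superkey of neither fragment — lossy.
Dependency preservation: the restricted closure of {X1, X2} across the fragments never reaches {X3}, so X1, X2 → X3 cannot be enforced without a join — not preserved.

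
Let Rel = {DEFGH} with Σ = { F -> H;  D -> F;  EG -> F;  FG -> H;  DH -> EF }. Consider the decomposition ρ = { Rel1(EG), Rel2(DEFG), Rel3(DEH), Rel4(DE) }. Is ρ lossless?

Chase test. Columns are DEFGH; row i has aⱼ where attribute j ∈ Reli, else bᵢⱼ.
Initial tableau (one row per fragment):
  row 1: b11 a2 b13 a4 b15
  row 2: a1 a2 a3 a4 b25
  row 3: a1 a2 b33 b34 a5
  row 4: a1 a2 b43 b44 b45
Rows 2 and 3 agree on D; apply D→F and equate their F entries.
Rows 2 and 4 agree on D; apply D→F and equate their F entries.
Rows 1 and 2 agree on EG; apply EG→F and equate their F entries.
Rows 1 and 2 agree on FG; apply FG→H and equate their H entries.
Rows 1 and 3 agree on F; apply F→H and equate their H entries.
Rows 1 and 4 agree on F; apply F→H and equate their H entries.
Row 2 is now all distinguished symbols — the join is lossless.

Yes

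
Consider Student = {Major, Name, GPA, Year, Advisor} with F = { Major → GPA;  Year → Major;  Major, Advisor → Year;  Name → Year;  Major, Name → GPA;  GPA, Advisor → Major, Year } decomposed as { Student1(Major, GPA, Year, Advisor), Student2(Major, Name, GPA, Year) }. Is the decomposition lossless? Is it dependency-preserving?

lossy but dependency-preserving

Lossless test: (Major, GPA, Year)⁺ = {Major, GPA, Year}, which is a superkey of neither fragment — lossy.
Dependency preservation: every FD's attributes lie within a single fragment, so each can be enforced locally — preserved.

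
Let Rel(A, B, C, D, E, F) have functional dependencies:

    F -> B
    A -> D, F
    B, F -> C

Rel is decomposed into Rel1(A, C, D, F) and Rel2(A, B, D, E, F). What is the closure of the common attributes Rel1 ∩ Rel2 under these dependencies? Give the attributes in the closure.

Rel1 ∩ Rel2 = {A, D, F}.
F → B applies, adding B
B, F → C applies, adding C
Closure: {A, B, C, D, F}.

A, B, C, D, F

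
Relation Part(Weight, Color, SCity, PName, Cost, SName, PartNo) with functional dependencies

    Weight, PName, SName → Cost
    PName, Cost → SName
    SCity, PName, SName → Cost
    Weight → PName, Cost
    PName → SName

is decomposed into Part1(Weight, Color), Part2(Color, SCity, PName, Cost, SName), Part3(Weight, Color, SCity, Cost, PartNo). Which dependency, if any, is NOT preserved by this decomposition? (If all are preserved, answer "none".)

Check Weight → PName, Cost: no single fragment contains all of {Weight, PName, Cost}, and the restricted closure of {Weight} across the fragments never reaches {PName, Cost}.
Weight, PName, SName → Cost is preserved.
PName, Cost → SName is preserved.
SCity, PName, SName → Cost is preserved.
PName → SName is preserved.

Weight → PName, Cost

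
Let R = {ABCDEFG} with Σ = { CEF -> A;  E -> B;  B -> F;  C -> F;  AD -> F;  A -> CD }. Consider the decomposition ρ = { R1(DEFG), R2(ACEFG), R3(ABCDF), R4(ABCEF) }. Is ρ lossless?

Chase test. Columns are ABCDEFG; row i has aⱼ where attribute j ∈ Ri, else bᵢⱼ.
Initial tableau (one row per fragment):
  row 1: b11 b12 b13 a4 a5 a6 a7
  row 2: a1 b22 a3 b24 a5 a6 a7
  row 3: a1 a2 a3 a4 b35 a6 b37
  row 4: a1 a2 a3 b44 a5 a6 b47
Rows 1 and 2 agree on E; apply E→B and equate their B entries.
Rows 1 and 4 agree on E; apply E→B and equate their B entries.
Rows 2 and 3 agree on A; apply A→CD and equate their CD entries.
Rows 2 and 4 agree on A; apply A→CD and equate their CD entries.
Row 2 is now all distinguished symbols — the join is lossless.

Yes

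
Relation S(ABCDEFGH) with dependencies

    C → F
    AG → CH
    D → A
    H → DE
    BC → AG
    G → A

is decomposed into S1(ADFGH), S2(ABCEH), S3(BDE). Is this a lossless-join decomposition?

Chase test. Columns are ABCDEFGH; row i has aⱼ where attribute j ∈ Si, else bᵢⱼ.
Initial tableau (one row per fragment):
  row 1: a1 b12 b13 a4 b15 a6 a7 a8
  row 2: a1 a2 a3 b24 a5 b26 b27 a8
  row 3: b31 a2 b33 a4 a5 b36 b37 b38
Rows 1 and 3 agree on D; apply D→A and equate their A entries.
Rows 1 and 2 agree on H; apply H→DE and equate their DE entries.
No row becomes fully distinguished — the join is lossy.

No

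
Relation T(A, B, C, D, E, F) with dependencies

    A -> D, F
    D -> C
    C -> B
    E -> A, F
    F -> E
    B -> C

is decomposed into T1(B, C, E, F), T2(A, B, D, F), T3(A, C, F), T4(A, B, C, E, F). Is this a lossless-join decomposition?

Chase test. Columns are A, B, C, D, E, F; row i has aⱼ where attribute j ∈ Ti, else bᵢⱼ.
Initial tableau (one row per fragment):
  row 1: b11 a2 a3 b14 a5 a6
  row 2: a1 a2 b23 a4 b25 a6
  row 3: a1 b32 a3 b34 b35 a6
  row 4: a1 a2 a3 b44 a5 a6
Rows 2 and 3 agree on A; apply A→D, F and equate their D, F entries.
Rows 2 and 4 agree on A; apply A→D, F and equate their D, F entries.
Rows 2 and 3 agree on D; apply D→C and equate their C entries.
Rows 1 and 3 agree on C; apply C→B and equate their B entries.
Rows 1 and 4 agree on E; apply E→A, F and equate their A, F entries.
Rows 1 and 2 agree on F; apply F→E and equate their E entries.
Rows 1 and 3 agree on F; apply F→E and equate their E entries.
Rows 1 and 2 agree on A; apply A→D, F and equate their D, F entries.
Row 1 is now all distinguished symbols — the join is lossless.

Yes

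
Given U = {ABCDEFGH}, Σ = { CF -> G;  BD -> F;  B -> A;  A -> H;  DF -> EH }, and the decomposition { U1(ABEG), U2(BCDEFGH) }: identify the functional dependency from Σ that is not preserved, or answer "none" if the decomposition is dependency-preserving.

Check A → H: no single fragment contains all of {AH}, and the restricted closure of {A} across the fragments never reaches {H}.
CF → G is preserved.
BD → F is preserved.
B → A is preserved.
DF → EH is preserved.

A -> H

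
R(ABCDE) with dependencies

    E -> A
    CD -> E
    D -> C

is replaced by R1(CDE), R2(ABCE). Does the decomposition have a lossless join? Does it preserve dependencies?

Lossless test: (CE)⁺ = {ACE}, which is a superkey of neither fragment — lossy.
Dependency preservation: every FD's attributes lie within a single fragment, so each can be enforced locally — preserved.

lossy but dependency-preserving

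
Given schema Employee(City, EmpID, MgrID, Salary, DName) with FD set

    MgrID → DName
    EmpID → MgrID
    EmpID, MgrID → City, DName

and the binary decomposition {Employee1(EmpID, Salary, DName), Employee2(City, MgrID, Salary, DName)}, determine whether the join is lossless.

No

Common attributes: Employee1 ∩ Employee2 = {Salary, DName}.
No dependency enlarges {Salary, DName}, so (Salary, DName)⁺ = {Salary, DName}.
The closure contains neither all of Employee1 = {EmpID, Salary, DName} nor all of Employee2 = {City, MgrID, Salary, DName}, so the common attributes are not a superkey of either fragment. The join is lossy.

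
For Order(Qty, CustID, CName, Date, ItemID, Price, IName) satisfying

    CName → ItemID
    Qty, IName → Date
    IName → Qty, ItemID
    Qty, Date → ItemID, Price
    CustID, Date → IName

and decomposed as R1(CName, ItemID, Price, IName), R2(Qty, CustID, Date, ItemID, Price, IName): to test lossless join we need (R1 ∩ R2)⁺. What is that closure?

R1 ∩ R2 = {ItemID, Price, IName}.
IName → Qty, ItemID applies, adding Qty
Qty, IName → Date applies, adding Date
Closure: {Qty, Date, ItemID, Price, IName}.

Qty, Date, ItemID, Price, IName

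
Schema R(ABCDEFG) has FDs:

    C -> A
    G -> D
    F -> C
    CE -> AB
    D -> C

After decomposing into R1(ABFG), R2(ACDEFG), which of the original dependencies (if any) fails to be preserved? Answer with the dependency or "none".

Check CE → AB: no single fragment contains all of {ABCE}, and the restricted closure of {CE} across the fragments never reaches {AB}.
C → A is preserved.
G → D is preserved.
F → C is preserved.
D → C is preserved.

CE -> AB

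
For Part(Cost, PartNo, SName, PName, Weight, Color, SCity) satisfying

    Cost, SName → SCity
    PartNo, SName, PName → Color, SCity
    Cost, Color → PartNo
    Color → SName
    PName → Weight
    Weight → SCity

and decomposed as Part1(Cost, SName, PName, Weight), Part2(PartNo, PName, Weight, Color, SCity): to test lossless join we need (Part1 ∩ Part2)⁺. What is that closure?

PName, Weight, SCity

Part1 ∩ Part2 = {PName, Weight}.
Weight → SCity applies, adding SCity
Closure: {PName, Weight, SCity}.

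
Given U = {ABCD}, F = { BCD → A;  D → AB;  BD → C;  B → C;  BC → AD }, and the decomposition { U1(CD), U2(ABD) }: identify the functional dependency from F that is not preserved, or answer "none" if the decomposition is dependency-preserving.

BCD → A: restricted closure across fragments reaches A.
D → AB lies within U2.
BD → C: restricted closure across fragments reaches C.
B → C: restricted closure across fragments reaches C.
BC → AD: restricted closure across fragments reaches AD.
Every dependency is enforceable on the fragments, so the decomposition is dependency-preserving.

none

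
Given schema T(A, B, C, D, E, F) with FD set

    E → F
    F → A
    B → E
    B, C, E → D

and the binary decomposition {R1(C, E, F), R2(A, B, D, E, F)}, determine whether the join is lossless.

No

Common attributes: R1 ∩ R2 = {E, F}.
Closure of {E, F}: F → A applies, adding A. So (E, F)⁺ = {A, E, F}.
The closure contains neither all of R1 = {C, E, F} nor all of R2 = {A, B, D, E, F}, so the common attributes are not a superkey of either fragment. The join is lossy.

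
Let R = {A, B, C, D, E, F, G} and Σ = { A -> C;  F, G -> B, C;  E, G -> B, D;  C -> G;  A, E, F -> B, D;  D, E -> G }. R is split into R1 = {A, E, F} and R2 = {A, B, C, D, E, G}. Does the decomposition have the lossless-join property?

Common attributes: R1 ∩ R2 = {A, E}.
Closure of {A, E}: A → C applies, adding C; C → G applies, adding G; E, G → B, D applies, adding B, D. So (A, E)⁺ = {A, B, C, D, E, G}.
This closure contains every attribute of R2, so R1 ∩ R2 → R2. The join is lossless.

Yes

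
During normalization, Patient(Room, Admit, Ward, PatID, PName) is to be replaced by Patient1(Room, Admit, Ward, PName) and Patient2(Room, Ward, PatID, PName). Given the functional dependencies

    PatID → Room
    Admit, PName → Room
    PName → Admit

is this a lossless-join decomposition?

Common attributes: Patient1 ∩ Patient2 = {Room, Ward, PName}.
Closure of {Room, Ward, PName}: PName → Admit applies, adding Admit. So (Room, Ward, PName)⁺ = {Room, Admit, Ward, PName}.
This closure contains every attribute of Patient1, so Patient1 ∩ Patient2 → Patient1. The join is lossless.

Yes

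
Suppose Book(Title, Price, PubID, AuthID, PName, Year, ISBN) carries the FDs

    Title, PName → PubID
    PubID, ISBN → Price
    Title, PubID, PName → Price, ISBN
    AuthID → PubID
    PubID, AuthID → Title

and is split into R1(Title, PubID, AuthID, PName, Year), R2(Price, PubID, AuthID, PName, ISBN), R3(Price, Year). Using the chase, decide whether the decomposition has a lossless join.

Chase test. Columns are Title, Price, PubID, AuthID, PName, Year, ISBN; row i has aⱼ where attribute j ∈ Ri, else bᵢⱼ.
Initial tableau (one row per fragment):
  row 1: a1 b12 a3 a4 a5 a6 b17
  row 2: b21 a2 a3 a4 a5 b26 a7
  row 3: b31 a2 b33 b34 b35 a6 b37
Rows 1 and 2 agree on PubID, AuthID; apply PubID, AuthID→Title and equate their Title entries.
Rows 1 and 2 agree on Title, PubID, PName; apply Title, PubID, PName→Price, ISBN and equate their Price, ISBN entries.
Row 1 is now all distinguished symbols — the join is lossless.

Yes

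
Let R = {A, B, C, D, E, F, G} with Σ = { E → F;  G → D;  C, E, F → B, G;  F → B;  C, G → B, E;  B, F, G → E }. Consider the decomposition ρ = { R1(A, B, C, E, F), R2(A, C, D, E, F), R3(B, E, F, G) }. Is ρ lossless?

Chase test. Columns are A, B, C, D, E, F, G; row i has aⱼ where attribute j ∈ Ri, else bᵢⱼ.
Initial tableau (one row per fragment):
  row 1: a1 a2 a3 b14 a5 a6 b17
  row 2: a1 b22 a3 a4 a5 a6 b27
  row 3: b31 a2 b33 b34 a5 a6 a7
Rows 1 and 2 agree on C, E, F; apply C, E, F→B, G and equate their B, G entries.
Rows 1 and 2 agree on G; apply G→D and equate their D entries.
No row becomes fully distinguished — the join is lossy.

No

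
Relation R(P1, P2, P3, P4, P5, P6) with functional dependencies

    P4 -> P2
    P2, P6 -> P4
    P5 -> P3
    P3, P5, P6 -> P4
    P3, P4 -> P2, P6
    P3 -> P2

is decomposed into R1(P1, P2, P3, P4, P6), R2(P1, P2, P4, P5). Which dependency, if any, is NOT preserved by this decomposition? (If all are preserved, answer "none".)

P5 -> P3

Check P5 → P3: no single fragment contains all of {P3, P5}, and the restricted closure of {P5} across the fragments never reaches {P3}.
P4 → P2 is preserved.
P2, P6 → P4 is preserved.
P3, P5, P6 → P4 is preserved.
P3, P4 → P2, P6 is preserved.
P3 → P2 is preserved.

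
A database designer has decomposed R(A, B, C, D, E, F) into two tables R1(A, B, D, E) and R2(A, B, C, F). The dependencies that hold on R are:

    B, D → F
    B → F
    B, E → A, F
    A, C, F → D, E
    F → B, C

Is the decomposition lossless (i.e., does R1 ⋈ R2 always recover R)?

Common attributes: R1 ∩ R2 = {A, B}.
Closure of {A, B}: B → F applies, adding F; F → B, C applies, adding C; A, C, F → D, E applies, adding D, E. So (A, B)⁺ = {A, B, C, D, E, F}.
This closure contains every attribute of R1, so R1 ∩ R2 → R1. The join is lossless.

Yes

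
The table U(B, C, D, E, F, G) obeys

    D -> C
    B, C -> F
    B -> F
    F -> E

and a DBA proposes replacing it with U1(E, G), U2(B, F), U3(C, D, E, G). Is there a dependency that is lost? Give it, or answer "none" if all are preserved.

Check F → E: no single fragment contains all of {E, F}, and the restricted closure of {F} across the fragments never reaches {E}.
D → C is preserved.
B, C → F is preserved.
B → F is preserved.

F -> E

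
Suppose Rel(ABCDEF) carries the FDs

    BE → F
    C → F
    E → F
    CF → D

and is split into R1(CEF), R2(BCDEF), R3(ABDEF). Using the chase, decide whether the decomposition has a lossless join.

Chase test. Columns are ABCDEF; row i has aⱼ where attribute j ∈ Ri, else bᵢⱼ.
Initial tableau (one row per fragment):
  row 1: b11 b12 a3 b14 a5 a6
  row 2: b21 a2 a3 a4 a5 a6
  row 3: a1 a2 b33 a4 a5 a6
Rows 1 and 2 agree on CF; apply CF→D and equate their D entries.
No row becomes fully distinguished — the join is lossy.

No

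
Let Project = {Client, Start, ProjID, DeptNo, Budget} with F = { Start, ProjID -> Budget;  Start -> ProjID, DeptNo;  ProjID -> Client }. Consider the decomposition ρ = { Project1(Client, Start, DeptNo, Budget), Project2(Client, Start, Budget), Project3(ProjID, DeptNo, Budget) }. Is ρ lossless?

No

Chase test. Columns are Client, Start, ProjID, DeptNo, Budget; row i has aⱼ where attribute j ∈ Projecti, else bᵢⱼ.
Initial tableau (one row per fragment):
  row 1: a1 a2 b13 a4 a5
  row 2: a1 a2 b23 b24 a5
  row 3: b31 b32 a3 a4 a5
Rows 1 and 2 agree on Start; apply Start→ProjID, DeptNo and equate their ProjID, DeptNo entries.
No row becomes fully distinguished — the join is lossy.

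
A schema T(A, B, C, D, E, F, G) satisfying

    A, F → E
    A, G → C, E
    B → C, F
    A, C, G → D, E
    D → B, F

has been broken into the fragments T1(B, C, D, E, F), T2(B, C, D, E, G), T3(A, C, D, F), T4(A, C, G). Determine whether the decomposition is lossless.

Chase test. Columns are A, B, C, D, E, F, G; row i has aⱼ where attribute j ∈ Ti, else bᵢⱼ.
Initial tableau (one row per fragment):
  row 1: b11 a2 a3 a4 a5 a6 b17
  row 2: b21 a2 a3 a4 a5 b26 a7
  row 3: a1 b32 a3 a4 b35 a6 b37
  row 4: a1 b42 a3 b44 b45 b46 a7
Rows 1 and 2 agree on B; apply B→C, F and equate their C, F entries.
Rows 1 and 3 agree on D; apply D→B, F and equate their B, F entries.
No row becomes fully distinguished — the join is lossy.

No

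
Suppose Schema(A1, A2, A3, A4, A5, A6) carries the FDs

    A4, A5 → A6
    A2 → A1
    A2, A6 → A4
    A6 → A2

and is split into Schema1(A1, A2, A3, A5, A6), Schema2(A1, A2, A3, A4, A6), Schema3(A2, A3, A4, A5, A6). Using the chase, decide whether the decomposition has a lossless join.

Yes

Chase test. Columns are A1, A2, A3, A4, A5, A6; row i has aⱼ where attribute j ∈ Schemai, else bᵢⱼ.
Initial tableau (one row per fragment):
  row 1: a1 a2 a3 b14 a5 a6
  row 2: a1 a2 a3 a4 b25 a6
  row 3: b31 a2 a3 a4 a5 a6
Rows 1 and 3 agree on A2; apply A2→A1 and equate their A1 entries.
Rows 1 and 2 agree on A2, A6; apply A2, A6→A4 and equate their A4 entries.
Row 1 is now all distinguished symbols — the join is lossless.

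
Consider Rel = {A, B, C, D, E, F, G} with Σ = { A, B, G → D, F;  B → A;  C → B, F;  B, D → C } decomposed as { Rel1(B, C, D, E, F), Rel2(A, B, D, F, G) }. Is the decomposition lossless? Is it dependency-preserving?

Lossless test: (B, D, F)⁺ = {A, B, C, D, F}, which is a superkey of neither fragment — lossy.
Dependency preservation: every FD's attributes lie within a single fragment, so each can be enforced locally — preserved.

lossy but dependency-preserving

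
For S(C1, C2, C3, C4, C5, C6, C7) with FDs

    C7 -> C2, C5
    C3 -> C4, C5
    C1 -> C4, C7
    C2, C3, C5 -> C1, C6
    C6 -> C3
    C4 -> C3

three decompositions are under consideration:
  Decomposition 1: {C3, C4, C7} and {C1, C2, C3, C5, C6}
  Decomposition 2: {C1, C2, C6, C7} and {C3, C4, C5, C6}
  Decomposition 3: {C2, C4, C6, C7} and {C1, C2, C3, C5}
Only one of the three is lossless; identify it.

Decomposition 1: common = {C3}, closure = {C3, C4, C5} → lossy.
Decomposition 2: common = {C6}, closure = {C3, C4, C5, C6} → lossless.
Decomposition 3: common = {C2}, closure = {C2} → lossy.

Decomposition 2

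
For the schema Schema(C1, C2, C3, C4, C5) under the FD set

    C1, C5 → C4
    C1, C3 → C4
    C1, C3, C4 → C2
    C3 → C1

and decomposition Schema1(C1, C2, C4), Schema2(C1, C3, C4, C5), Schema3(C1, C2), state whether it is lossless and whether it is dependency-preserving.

Lossless test (chase): applying each FD to every pair of rows produces no changes in the tableau, so no row becomes fully distinguished — the join is lossy.
Dependency preservation: the restricted closure of {C1, C3, C4} across the fragments never reaches {C2}, so C1, C3, C4 → C2 cannot be enforced without a join — not preserved.

lossy and not dependency-preserving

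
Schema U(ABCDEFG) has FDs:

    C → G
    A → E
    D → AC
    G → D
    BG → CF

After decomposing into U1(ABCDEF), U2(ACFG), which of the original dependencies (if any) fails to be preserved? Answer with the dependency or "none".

none

C → G lies within U2.
A → E lies within U1.
D → AC lies within U1.
G → D: restricted closure across fragments reaches D.
BG → CF: restricted closure across fragments reaches CF.
Every dependency is enforceable on the fragments, so the decomposition is dependency-preserving.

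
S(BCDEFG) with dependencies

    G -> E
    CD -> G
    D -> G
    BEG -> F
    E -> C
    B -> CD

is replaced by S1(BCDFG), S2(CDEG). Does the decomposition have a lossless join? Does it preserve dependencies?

lossless and dependency-preserving

Lossless test: (CDG)⁺ = {CDEG}, which contains all of one fragment — lossless.
Dependency preservation: BEG → F is not contained in any single fragment, but the restricted closure of its left-hand side across the fragments still reaches the right-hand side; the remaining FDs each lie inside some fragment. All dependencies are preserved.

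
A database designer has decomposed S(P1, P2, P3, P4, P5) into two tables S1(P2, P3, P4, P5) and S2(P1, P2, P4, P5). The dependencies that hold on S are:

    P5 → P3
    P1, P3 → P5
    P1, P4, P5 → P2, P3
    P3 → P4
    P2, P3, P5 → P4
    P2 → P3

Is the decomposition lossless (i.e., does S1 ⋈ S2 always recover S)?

Common attributes: S1 ∩ S2 = {P2, P4, P5}.
Closure of {P2, P4, P5}: P5 → P3 applies, adding P3. So (P2, P4, P5)⁺ = {P2, P3, P4, P5}.
This closure contains every attribute of S1, so S1 ∩ S2 → S1. The join is lossless.

Yes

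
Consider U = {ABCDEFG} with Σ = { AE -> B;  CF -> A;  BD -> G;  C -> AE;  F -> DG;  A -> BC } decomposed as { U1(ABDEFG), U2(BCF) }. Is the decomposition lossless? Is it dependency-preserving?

lossy and not dependency-preserving

Lossless test: (BF)⁺ = {BDFG}, which is a superkey of neither fragment — lossy.
Dependency preservation: the restricted closure of {CF} across the fragments never reaches {A}, so CF → A cannot be enforced without a join — not preserved.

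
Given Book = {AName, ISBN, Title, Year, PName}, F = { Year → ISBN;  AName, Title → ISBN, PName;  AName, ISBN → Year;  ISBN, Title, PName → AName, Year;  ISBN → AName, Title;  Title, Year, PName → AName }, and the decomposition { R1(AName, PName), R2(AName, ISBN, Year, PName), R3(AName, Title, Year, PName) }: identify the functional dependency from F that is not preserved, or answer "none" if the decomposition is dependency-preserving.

none

Year → ISBN lies within R2.
AName, Title → ISBN, PName: restricted closure across fragments reaches ISBN, PName.
AName, ISBN → Year lies within R2.
ISBN, Title, PName → AName, Year: restricted closure across fragments reaches AName, Year.
ISBN → AName, Title: restricted closure across fragments reaches AName, Title.
Title, Year, PName → AName lies within R3.
Every dependency is enforceable on the fragments, so the decomposition is dependency-preserving.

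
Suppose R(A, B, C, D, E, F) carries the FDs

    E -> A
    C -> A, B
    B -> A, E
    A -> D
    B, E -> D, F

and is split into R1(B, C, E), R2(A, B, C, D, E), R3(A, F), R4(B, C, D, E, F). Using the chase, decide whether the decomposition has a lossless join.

Yes

Chase test. Columns are A, B, C, D, E, F; row i has aⱼ where attribute j ∈ Ri, else bᵢⱼ.
Initial tableau (one row per fragment):
  row 1: b11 a2 a3 b14 a5 b16
  row 2: a1 a2 a3 a4 a5 b26
  row 3: a1 b32 b33 b34 b35 a6
  row 4: b41 a2 a3 a4 a5 a6
Rows 1 and 2 agree on E; apply E→A and equate their A entries.
Rows 1 and 4 agree on E; apply E→A and equate their A entries.
Rows 1 and 2 agree on A; apply A→D and equate their D entries.
Rows 1 and 3 agree on A; apply A→D and equate their D entries.
Rows 1 and 2 agree on B, E; apply B, E→D, F and equate their D, F entries.
Rows 1 and 4 agree on B, E; apply B, E→D, F and equate their D, F entries.
Row 1 is now all distinguished symbols — the join is lossless.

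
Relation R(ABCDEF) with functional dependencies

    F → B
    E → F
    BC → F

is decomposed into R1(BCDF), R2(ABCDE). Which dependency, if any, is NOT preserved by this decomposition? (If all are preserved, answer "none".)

E → F

Check E → F: no single fragment contains all of {EF}, and the restricted closure of {E} across the fragments never reaches {F}.
F → B is preserved.
BC → F is preserved.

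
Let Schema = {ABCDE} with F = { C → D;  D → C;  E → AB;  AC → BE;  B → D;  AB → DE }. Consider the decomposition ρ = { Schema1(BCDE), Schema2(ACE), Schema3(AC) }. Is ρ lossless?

Chase test. Columns are ABCDE; row i has aⱼ where attribute j ∈ Schemai, else bᵢⱼ.
Initial tableau (one row per fragment):
  row 1: b11 a2 a3 a4 a5
  row 2: a1 b22 a3 b24 a5
  row 3: a1 b32 a3 b34 b35
Rows 1 and 2 agree on C; apply C→D and equate their D entries.
Rows 1 and 3 agree on C; apply C→D and equate their D entries.
Rows 1 and 2 agree on E; apply E→AB and equate their AB entries.
Rows 1 and 3 agree on AC; apply AC→BE and equate their BE entries.
Row 1 is now all distinguished symbols — the join is lossless.

Yes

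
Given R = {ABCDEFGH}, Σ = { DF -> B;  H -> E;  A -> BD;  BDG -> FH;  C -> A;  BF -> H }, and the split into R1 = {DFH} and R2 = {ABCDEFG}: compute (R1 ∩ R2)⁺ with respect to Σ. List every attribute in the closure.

R1 ∩ R2 = {DF}.
DF → B applies, adding B
BF → H applies, adding H
H → E applies, adding E
Closure: {BDEFH}.

BDEFH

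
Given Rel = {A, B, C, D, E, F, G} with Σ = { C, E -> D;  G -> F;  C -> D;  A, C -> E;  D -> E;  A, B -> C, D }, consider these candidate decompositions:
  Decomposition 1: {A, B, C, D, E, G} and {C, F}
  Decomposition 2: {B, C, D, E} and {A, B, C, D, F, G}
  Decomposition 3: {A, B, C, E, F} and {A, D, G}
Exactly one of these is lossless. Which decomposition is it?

Decomposition 2

Decomposition 1: common = {C}, closure = {C, D, E} → lossy.
Decomposition 2: common = {B, C, D}, closure = {B, C, D, E} → lossless.
Decomposition 3: common = {A}, closure = {A} → lossy.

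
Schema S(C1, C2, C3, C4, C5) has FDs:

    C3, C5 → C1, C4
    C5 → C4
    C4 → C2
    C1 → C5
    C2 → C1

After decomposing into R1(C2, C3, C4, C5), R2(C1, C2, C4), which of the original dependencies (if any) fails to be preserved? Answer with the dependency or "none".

none

C3, C5 → C1, C4: restricted closure across fragments reaches C1, C4.
C5 → C4 lies within R1.
C4 → C2 lies within R1.
C1 → C5: restricted closure across fragments reaches C5.
C2 → C1 lies within R2.
Every dependency is enforceable on the fragments, so the decomposition is dependency-preserving.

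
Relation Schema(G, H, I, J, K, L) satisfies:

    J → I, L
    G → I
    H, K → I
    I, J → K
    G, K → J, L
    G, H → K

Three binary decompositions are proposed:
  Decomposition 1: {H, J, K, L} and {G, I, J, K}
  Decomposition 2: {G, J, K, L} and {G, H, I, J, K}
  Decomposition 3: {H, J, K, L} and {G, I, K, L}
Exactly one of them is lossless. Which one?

Decomposition 2

Decomposition 1: common = {J, K}, closure = {I, J, K, L} → lossy.
Decomposition 2: common = {G, J, K}, closure = {G, I, J, K, L} → lossless.
Decomposition 3: common = {K, L}, closure = {K, L} → lossy.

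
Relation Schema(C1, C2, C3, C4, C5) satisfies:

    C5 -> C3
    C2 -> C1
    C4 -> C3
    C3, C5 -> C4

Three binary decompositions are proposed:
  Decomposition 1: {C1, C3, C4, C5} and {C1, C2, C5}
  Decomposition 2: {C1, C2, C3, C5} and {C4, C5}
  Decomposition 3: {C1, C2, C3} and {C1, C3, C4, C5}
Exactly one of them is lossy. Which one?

Decomposition 1: common = {C1, C5}, closure = {C1, C3, C4, C5} → lossless.
Decomposition 2: common = {C5}, closure = {C3, C4, C5} → lossless.
Decomposition 3: common = {C1, C3}, closure = {C1, C3} → lossy.

Decomposition 3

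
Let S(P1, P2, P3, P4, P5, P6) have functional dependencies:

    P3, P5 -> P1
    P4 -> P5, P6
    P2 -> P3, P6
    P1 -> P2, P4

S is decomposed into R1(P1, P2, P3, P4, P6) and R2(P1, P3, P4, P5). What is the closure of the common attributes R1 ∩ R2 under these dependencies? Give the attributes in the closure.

R1 ∩ R2 = {P1, P3, P4}.
P4 → P5, P6 applies, adding P5, P6
P1 → P2, P4 applies, adding P2
Closure: {P1, P2, P3, P4, P5, P6}.

P1, P2, P3, P4, P5, P6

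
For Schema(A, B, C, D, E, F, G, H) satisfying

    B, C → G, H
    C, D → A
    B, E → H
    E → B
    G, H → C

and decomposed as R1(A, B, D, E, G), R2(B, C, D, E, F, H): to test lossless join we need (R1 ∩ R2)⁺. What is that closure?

R1 ∩ R2 = {B, D, E}.
B, E → H applies, adding H
Closure: {B, D, E, H}.

B, D, E, H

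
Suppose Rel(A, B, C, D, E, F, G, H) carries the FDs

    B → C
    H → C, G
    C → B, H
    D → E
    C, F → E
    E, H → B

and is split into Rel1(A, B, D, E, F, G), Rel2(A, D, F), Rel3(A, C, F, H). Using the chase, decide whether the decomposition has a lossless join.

No

Chase test. Columns are A, B, C, D, E, F, G, H; row i has aⱼ where attribute j ∈ Reli, else bᵢⱼ.
Initial tableau (one row per fragment):
  row 1: a1 a2 b13 a4 a5 a6 a7 b18
  row 2: a1 b22 b23 a4 b25 a6 b27 b28
  row 3: a1 b32 a3 b34 b35 a6 b37 a8
Rows 1 and 2 agree on D; apply D→E and equate their E entries.
No row becomes fully distinguished — the join is lossy.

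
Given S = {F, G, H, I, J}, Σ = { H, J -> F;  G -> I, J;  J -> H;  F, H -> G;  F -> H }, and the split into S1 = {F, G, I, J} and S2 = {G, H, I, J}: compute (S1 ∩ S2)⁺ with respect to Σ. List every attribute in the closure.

F, G, H, I, J

S1 ∩ S2 = {G, I, J}.
J → H applies, adding H
H, J → F applies, adding F
Closure: {F, G, H, I, J}.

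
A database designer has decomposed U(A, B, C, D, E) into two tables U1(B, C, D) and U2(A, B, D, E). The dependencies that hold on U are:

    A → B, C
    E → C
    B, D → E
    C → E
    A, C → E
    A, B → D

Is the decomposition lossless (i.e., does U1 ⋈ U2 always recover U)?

Common attributes: U1 ∩ U2 = {B, D}.
Closure of {B, D}: B, D → E applies, adding E; E → C applies, adding C. So (B, D)⁺ = {B, C, D, E}.
This closure contains every attribute of U1, so U1 ∩ U2 → U1. The join is lossless.

Yes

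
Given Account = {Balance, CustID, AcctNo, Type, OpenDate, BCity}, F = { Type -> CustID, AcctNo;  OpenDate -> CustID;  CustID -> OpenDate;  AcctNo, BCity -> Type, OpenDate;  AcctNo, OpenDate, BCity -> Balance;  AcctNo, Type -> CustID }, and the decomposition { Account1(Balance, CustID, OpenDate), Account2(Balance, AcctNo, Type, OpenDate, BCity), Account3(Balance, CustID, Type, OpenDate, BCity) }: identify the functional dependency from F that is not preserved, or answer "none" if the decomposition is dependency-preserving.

Type → CustID, AcctNo: restricted closure across fragments reaches CustID, AcctNo.
OpenDate → CustID lies within Account1.
CustID → OpenDate lies within Account1.
AcctNo, BCity → Type, OpenDate lies within Account2.
AcctNo, OpenDate, BCity → Balance lies within Account2.
AcctNo, Type → CustID: restricted closure across fragments reaches CustID.
Every dependency is enforceable on the fragments, so the decomposition is dependency-preserving.

none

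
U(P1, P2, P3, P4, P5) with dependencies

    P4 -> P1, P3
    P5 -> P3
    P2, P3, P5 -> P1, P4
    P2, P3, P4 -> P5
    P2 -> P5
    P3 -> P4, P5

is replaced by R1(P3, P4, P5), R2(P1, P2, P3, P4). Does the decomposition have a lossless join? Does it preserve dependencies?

Lossless test: (P3, P4)⁺ = {P1, P3, P4, P5}, which contains all of one fragment — lossless.
Dependency preservation: P2, P3, P5 → P1, P4; P2, P3, P4 → P5; P2 → P5 are not contained in any single fragment, but the restricted closure of each left-hand side across the fragments still reaches the right-hand side; the remaining FDs each lie inside some fragment. All dependencies are preserved.

lossless and dependency-preserving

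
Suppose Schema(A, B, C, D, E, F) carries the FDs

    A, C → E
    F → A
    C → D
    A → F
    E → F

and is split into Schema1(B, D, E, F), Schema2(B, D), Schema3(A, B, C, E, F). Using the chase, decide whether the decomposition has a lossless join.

Chase test. Columns are A, B, C, D, E, F; row i has aⱼ where attribute j ∈ Schemai, else bᵢⱼ.
Initial tableau (one row per fragment):
  row 1: b11 a2 b13 a4 a5 a6
  row 2: b21 a2 b23 a4 b25 b26
  row 3: a1 a2 a3 b34 a5 a6
Rows 1 and 3 agree on F; apply F→A and equate their A entries.
No row becomes fully distinguished — the join is lossy.

No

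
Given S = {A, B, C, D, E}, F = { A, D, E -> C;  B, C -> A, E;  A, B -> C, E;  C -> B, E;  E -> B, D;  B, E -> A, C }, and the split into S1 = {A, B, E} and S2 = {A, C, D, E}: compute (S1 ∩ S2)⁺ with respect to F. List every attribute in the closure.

A, B, C, D, E

S1 ∩ S2 = {A, E}.
E → B, D applies, adding B, D
B, E → A, C applies, adding C
Closure: {A, B, C, D, E}.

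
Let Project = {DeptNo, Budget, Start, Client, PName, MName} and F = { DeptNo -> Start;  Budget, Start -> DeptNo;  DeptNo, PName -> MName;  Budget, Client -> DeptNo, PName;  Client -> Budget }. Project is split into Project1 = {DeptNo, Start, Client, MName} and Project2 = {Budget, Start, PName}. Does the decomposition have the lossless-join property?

Common attributes: Project1 ∩ Project2 = {Start}.
No dependency enlarges {Start}, so (Start)⁺ = {Start}.
The closure contains neither all of Project1 = {DeptNo, Start, Client, MName} nor all of Project2 = {Budget, Start, PName}, so the common attributes are not a superkey of either fragment. The join is lossy.

No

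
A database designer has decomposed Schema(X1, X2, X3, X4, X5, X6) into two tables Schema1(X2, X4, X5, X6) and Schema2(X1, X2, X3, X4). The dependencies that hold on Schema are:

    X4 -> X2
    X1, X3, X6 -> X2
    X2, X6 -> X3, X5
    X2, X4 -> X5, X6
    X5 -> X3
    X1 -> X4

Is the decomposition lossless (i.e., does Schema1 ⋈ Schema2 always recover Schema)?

Yes

Common attributes: Schema1 ∩ Schema2 = {X2, X4}.
Closure of {X2, X4}: X2, X4 → X5, X6 applies, adding X5, X6; X5 → X3 applies, adding X3. So (X2, X4)⁺ = {X2, X3, X4, X5, X6}.
This closure contains every attribute of Schema1, so Schema1 ∩ Schema2 → Schema1. The join is lossless.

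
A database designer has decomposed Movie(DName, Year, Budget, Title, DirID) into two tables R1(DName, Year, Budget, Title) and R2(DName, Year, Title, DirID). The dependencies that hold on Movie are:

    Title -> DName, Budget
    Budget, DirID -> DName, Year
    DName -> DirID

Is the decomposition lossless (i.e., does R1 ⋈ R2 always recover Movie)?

Yes

Common attributes: R1 ∩ R2 = {DName, Year, Title}.
Closure of {DName, Year, Title}: Title → DName, Budget applies, adding Budget; DName → DirID applies, adding DirID. So (DName, Year, Title)⁺ = {DName, Year, Budget, Title, DirID}.
This closure contains every attribute of R1, so R1 ∩ R2 → R1. The join is lossless.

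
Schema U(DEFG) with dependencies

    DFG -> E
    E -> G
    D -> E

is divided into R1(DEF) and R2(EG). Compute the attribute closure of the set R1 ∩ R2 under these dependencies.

EG

R1 ∩ R2 = {E}.
E → G applies, adding G
Closure: {EG}.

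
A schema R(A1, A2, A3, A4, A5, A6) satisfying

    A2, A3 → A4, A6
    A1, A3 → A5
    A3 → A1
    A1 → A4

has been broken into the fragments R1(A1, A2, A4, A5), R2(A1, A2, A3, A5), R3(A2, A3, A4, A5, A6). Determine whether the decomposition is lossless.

Chase test. Columns are A1, A2, A3, A4, A5, A6; row i has aⱼ where attribute j ∈ Ri, else bᵢⱼ.
Initial tableau (one row per fragment):
  row 1: a1 a2 b13 a4 a5 b16
  row 2: a1 a2 a3 b24 a5 b26
  row 3: b31 a2 a3 a4 a5 a6
Rows 2 and 3 agree on A2, A3; apply A2, A3→A4, A6 and equate their A4, A6 entries.
Rows 2 and 3 agree on A3; apply A3→A1 and equate their A1 entries.
Row 2 is now all distinguished symbols — the join is lossless.

Yes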